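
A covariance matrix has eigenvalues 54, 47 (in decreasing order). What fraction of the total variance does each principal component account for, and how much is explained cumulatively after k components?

Step 1 — total variance = trace(Sigma) = Σ λ_i = 54 + 47 = 101.

Step 2 — fraction explained by component i = λ_i / Σ λ:
  PC1: 54/101 = 0.5347
  PC2: 47/101 = 0.4653

Step 3 — cumulative fraction after k components = (λ_1 + ... + λ_k) / Σ λ:
  k = 1: 54/101 = 0.5347
  k = 2: (54 + 47)/101 = 101/101 = 1

Summary (fraction, with percent):

explained: PC1 0.5347 (53.47%), PC2 0.4653 (46.53%);  cumulative: 0.5347, 1


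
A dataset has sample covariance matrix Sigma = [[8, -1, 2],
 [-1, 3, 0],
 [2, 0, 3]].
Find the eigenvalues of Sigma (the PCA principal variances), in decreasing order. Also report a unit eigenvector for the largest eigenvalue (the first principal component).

Step 1 — characteristic polynomial p(λ) = det(λI - Sigma) = λ³ - tr·λ² + c_1·λ - det, where tr = trace, c_1 = sum of the principal 2×2 minors, det = det(Sigma):
  tr = 8 + 3 + 3 = 14,
  c_1 = (8·3 - (-1)²) + (8·3 - (2)²) + (3·3 - (0)²) = 23 + 20 + 9 = 52,
  det = 8·(3·3 - (0)²) - (-1)·((-1)·3 - (0)·(2)) + (2)·((-1)·(0) - 3·(2)) = 8·(9) - (-1)·(-3) + (2)·(-6) = 57.
  So p(λ) = λ³ - 14λ² + 52λ - 57.
Step 2 — look for an integer root (rational root theorem: any rational root is an integer divisor of 57). Testing λ = 3:
  p(3) = 27 - 126 + 156 - 57 = 0  ✓
  Dividing out (λ - 3): p(λ) = (λ - 3)(λ² - 11λ + 19).
Step 3 — remaining eigenvalues from the quadratic λ² - 11λ + 19 = 0:
  Δ = 11² - 4·19 = 121 - 76 = 45,  λ = (11 ± √45)/2 = (11 ± 6.7082)/2 ≈ 8.8541 or 2.1459.
  Sorted: λ_1 = 8.8541,  λ_2 = 3,  λ_3 = 2.1459  (check: sum = 14 = tr ✓).

Step 4 — unit eigenvector for λ_1 ≈ 8.8541: v spans the null space of (Sigma - λ_1 I), whose rows are
  r_1 = (-0.8541, -1, 2),  r_2 = (-1, -5.8541, 0),  r_3 = (2, 0, -5.8541).
  v is orthogonal to every row, so take v ∝ r_1 × r_2 = ((-1)·(0) - (2)·(-5.8541), (2)·(-1) - (-0.8541)·(0), (-0.8541)·(-5.8541) - (-1)·(-1)) ≈ (11.7082, -2, 4).
  Let u = (11.7082, -2, 4).
  ||u|| = √((11.7082)² + (-2)² + (4)²) = √(157.082) ≈ 12.5332,  v_1 = u/||u|| ≈ (0.9342, -0.1596, 0.3192) (||v_1|| = 1).

λ_1 = 8.8541,  λ_2 = 3,  λ_3 = 2.1459;  v_1 ≈ (0.9342, -0.1596, 0.3192)


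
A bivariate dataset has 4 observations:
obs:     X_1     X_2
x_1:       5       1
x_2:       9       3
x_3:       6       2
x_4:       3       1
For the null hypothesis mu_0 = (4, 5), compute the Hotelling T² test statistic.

Step 1 — sample mean vector:
  mean(X_1) = (5 + 9 + 6 + 3) / 4 = 23/4 = 5.75
  mean(X_2) = (1 + 3 + 2 + 1) / 4 = 7/4 = 1.75
  x̄ = (5.75, 1.75),  deviation x̄ - mu_0 = (5.75, 1.75) - (4, 5) = (1.75, -3.25).

Step 2 — sample covariance matrix, S[i,j] = (1/(n-1)) · Σ_k (x_{k,i} - mean_i) · (x_{k,j} - mean_j), divisor n-1 = 3:
  S[X_1,X_1] = ((-0.75)·(-0.75) + (3.25)·(3.25) + (0.25)·(0.25) + (-2.75)·(-2.75)) / 3 = 18.75/3 = 6.25
  S[X_1,X_2] = ((-0.75)·(-0.75) + (3.25)·(1.25) + (0.25)·(0.25) + (-2.75)·(-0.75)) / 3 = 6.75/3 = 2.25
  S[X_2,X_2] = ((-0.75)·(-0.75) + (1.25)·(1.25) + (0.25)·(0.25) + (-0.75)·(-0.75)) / 3 = 2.75/3 = 0.9167
  S = [[6.25, 2.25],
 [2.25, 0.9167]].

Step 3 — invert S. det(S) = 6.25·0.9167 - (2.25)² = 0.6667.
  S^{-1} = (1/det) · [[d, -b], [-b, a]] = [[1.375, -3.375],
 [-3.375, 9.375]].

Step 4 — quadratic form (x̄ - mu_0)^T · S^{-1} · (x̄ - mu_0):
  S^{-1} · (x̄ - mu_0) = (13.375, -36.375),
  (x̄ - mu_0)^T · [...] = (1.75)·(13.375) + (-3.25)·(-36.375) = 141.625.

Step 5 — scale by n: T² = 4 · 141.625 = 566.5.

T² ≈ 566.5


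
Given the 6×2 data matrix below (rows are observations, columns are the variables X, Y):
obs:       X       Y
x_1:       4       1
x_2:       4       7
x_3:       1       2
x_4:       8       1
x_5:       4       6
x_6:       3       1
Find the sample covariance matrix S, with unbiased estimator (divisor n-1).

Step 1 — column means:
  mean(X) = (4 + 4 + 1 + 8 + 4 + 3) / 6 = 24/6 = 4
  mean(Y) = (1 + 7 + 2 + 1 + 6 + 1) / 6 = 18/6 = 3

Step 2 — sample covariance S[i,j] = (1/(n-1)) · Σ_k (x_{k,i} - mean_i) · (x_{k,j} - mean_j), with n-1 = 5.
  S[X,X] = ((0)·(0) + (0)·(0) + (-3)·(-3) + (4)·(4) + (0)·(0) + (-1)·(-1)) / 5 = 26/5 = 5.2
  S[X,Y] = ((0)·(-2) + (0)·(4) + (-3)·(-1) + (4)·(-2) + (0)·(3) + (-1)·(-2)) / 5 = -3/5 = -0.6
  S[Y,Y] = ((-2)·(-2) + (4)·(4) + (-1)·(-1) + (-2)·(-2) + (3)·(3) + (-2)·(-2)) / 5 = 38/5 = 7.6

S is symmetric (S[j,i] = S[i,j]). Assembling:

S = [[5.2, -0.6],
 [-0.6, 7.6]]


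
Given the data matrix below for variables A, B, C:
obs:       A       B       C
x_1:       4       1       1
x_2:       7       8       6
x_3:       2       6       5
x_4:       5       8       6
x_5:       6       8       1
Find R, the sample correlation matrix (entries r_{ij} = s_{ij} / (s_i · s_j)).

Step 1 — column means:
  mean(A) = (4 + 7 + 2 + 5 + 6) / 5 = 24/5 = 4.8
  mean(B) = (1 + 8 + 6 + 8 + 8) / 5 = 31/5 = 6.2
  mean(C) = (1 + 6 + 5 + 6 + 1) / 5 = 19/5 = 3.8

Step 2 — sample variances and covariances s[i,j] = (1/(n-1)) · Σ_k (x_{k,i} - mean_i) · (x_{k,j} - mean_j), with n-1 = 4:
  s[A,A] = ((-0.8)·(-0.8) + (2.2)·(2.2) + (-2.8)·(-2.8) + (0.2)·(0.2) + (1.2)·(1.2)) / 4 = 14.8/4 = 3.7
  s[A,B] = ((-0.8)·(-5.2) + (2.2)·(1.8) + (-2.8)·(-0.2) + (0.2)·(1.8) + (1.2)·(1.8)) / 4 = 11.2/4 = 2.8
  s[A,C] = ((-0.8)·(-2.8) + (2.2)·(2.2) + (-2.8)·(1.2) + (0.2)·(2.2) + (1.2)·(-2.8)) / 4 = 0.8/4 = 0.2
  s[B,B] = ((-5.2)·(-5.2) + (1.8)·(1.8) + (-0.2)·(-0.2) + (1.8)·(1.8) + (1.8)·(1.8)) / 4 = 36.8/4 = 9.2
  s[B,C] = ((-5.2)·(-2.8) + (1.8)·(2.2) + (-0.2)·(1.2) + (1.8)·(2.2) + (1.8)·(-2.8)) / 4 = 17.2/4 = 4.3
  s[C,C] = ((-2.8)·(-2.8) + (2.2)·(2.2) + (1.2)·(1.2) + (2.2)·(2.2) + (-2.8)·(-2.8)) / 4 = 26.8/4 = 6.7
  Sample standard deviations s_i = √(s[i,i]):
  s(A) = √(3.7) = 1.9235
  s(B) = √(9.2) = 3.0332
  s(C) = √(6.7) = 2.5884

Step 3 — r_{ij} = s_{ij} / (s_i · s_j):
  r[A,A] = 1 (diagonal).
  r[A,B] = 2.8 / (1.9235 · 3.0332) = 2.8 / 5.8344 = 0.4799
  r[A,C] = 0.2 / (1.9235 · 2.5884) = 0.2 / 4.979 = 0.0402
  r[B,B] = 1 (diagonal).
  r[B,C] = 4.3 / (3.0332 · 2.5884) = 4.3 / 7.8511 = 0.5477
  r[C,C] = 1 (diagonal).

R is symmetric with unit diagonal. Assembling:

R = [[1, 0.4799, 0.0402],
 [0.4799, 1, 0.5477],
 [0.0402, 0.5477, 1]]


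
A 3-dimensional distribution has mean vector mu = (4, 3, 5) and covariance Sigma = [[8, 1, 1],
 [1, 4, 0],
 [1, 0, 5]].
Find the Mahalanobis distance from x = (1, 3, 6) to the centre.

Step 1 — centre the observation: (x - mu) = (-3, 0, 1).

Step 2 — invert Sigma (cofactor / det for 3×3, or solve directly):
  Sigma^{-1} = [[0.1325, -0.0331, -0.0265],
 [-0.0331, 0.2583, 0.0066],
 [-0.0265, 0.0066, 0.2053]].

Step 3 — form the quadratic (x - mu)^T · Sigma^{-1} · (x - mu):
  Sigma^{-1} · (x - mu) = (-0.4238, 0.106, 0.2848).
  (x - mu)^T · [Sigma^{-1} · (x - mu)] = (-3)·(-0.4238) + (0)·(0.106) + (1)·(0.2848) = 1.5563.

Step 4 — take square root: d = √(1.5563) ≈ 1.2475.

d(x, mu) = √(1.5563) ≈ 1.2475


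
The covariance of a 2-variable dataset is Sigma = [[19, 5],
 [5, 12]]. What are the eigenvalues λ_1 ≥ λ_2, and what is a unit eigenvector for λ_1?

Step 1 — characteristic polynomial of 2×2 Sigma:
  det(Sigma - λI) = λ² - trace · λ + det = 0.
  trace = 19 + 12 = 31, det = 19·12 - (5)² = 203.
Step 2 — discriminant:
  Δ = trace² - 4·det = 961 - 812 = 149.
Step 3 — eigenvalues:
  λ = (trace ± √Δ)/2 = (31 ± 12.2066)/2,
  λ_1 = 21.6033,  λ_2 = 9.3967.

Step 4 — unit eigenvector for λ_1: solve (Sigma - λ_1 I)v = 0. First row:
  (19 - 21.6033)·v_x + (5)·v_y = 0, i.e. (-2.6033)·v_x + (5)·v_y = 0,
  so v ∝ (b, λ_1 - a) = (5, 2.6033) = u.
  ||u|| = √((5)² + (2.6033)²) = √(31.7771) ≈ 5.6371,
  v_1 = u/||u|| ≈ (0.887, 0.4618) (||v_1|| = 1).

λ_1 = 21.6033,  λ_2 = 9.3967;  v_1 ≈ (0.887, 0.4618)


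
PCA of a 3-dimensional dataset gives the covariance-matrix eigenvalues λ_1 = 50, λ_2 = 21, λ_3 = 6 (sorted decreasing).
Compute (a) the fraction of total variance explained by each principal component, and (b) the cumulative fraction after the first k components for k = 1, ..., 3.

Step 1 — total variance = trace(Sigma) = Σ λ_i = 50 + 21 + 6 = 77.

Step 2 — fraction explained by component i = λ_i / Σ λ:
  PC1: 50/77 = 0.6494
  PC2: 21/77 = 0.2727
  PC3: 6/77 = 0.0779

Step 3 — cumulative fraction after k components = (λ_1 + ... + λ_k) / Σ λ:
  k = 1: 50/77 = 0.6494
  k = 2: (50 + 21)/77 = 71/77 = 0.9221
  k = 3: (50 + 21 + 6)/77 = 77/77 = 1

Summary (fraction, with percent):

explained: PC1 0.6494 (64.94%), PC2 0.2727 (27.27%), PC3 0.0779 (7.79%);  cumulative: 0.6494, 0.9221, 1


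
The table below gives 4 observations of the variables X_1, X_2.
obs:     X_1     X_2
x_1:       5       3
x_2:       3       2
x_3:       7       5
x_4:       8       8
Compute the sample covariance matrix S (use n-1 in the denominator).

Step 1 — column means:
  mean(X_1) = (5 + 3 + 7 + 8) / 4 = 23/4 = 5.75
  mean(X_2) = (3 + 2 + 5 + 8) / 4 = 18/4 = 4.5

Step 2 — sample covariance S[i,j] = (1/(n-1)) · Σ_k (x_{k,i} - mean_i) · (x_{k,j} - mean_j), with n-1 = 3.
  S[X_1,X_1] = ((-0.75)·(-0.75) + (-2.75)·(-2.75) + (1.25)·(1.25) + (2.25)·(2.25)) / 3 = 14.75/3 = 4.9167
  S[X_1,X_2] = ((-0.75)·(-1.5) + (-2.75)·(-2.5) + (1.25)·(0.5) + (2.25)·(3.5)) / 3 = 16.5/3 = 5.5
  S[X_2,X_2] = ((-1.5)·(-1.5) + (-2.5)·(-2.5) + (0.5)·(0.5) + (3.5)·(3.5)) / 3 = 21/3 = 7

S is symmetric (S[j,i] = S[i,j]). Assembling:

S = [[4.9167, 5.5],
 [5.5, 7]]


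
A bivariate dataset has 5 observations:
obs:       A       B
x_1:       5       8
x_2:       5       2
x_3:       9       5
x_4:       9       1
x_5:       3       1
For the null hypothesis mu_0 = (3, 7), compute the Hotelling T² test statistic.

Step 1 — sample mean vector:
  mean(A) = (5 + 5 + 9 + 9 + 3) / 5 = 31/5 = 6.2
  mean(B) = (8 + 2 + 5 + 1 + 1) / 5 = 17/5 = 3.4
  x̄ = (6.2, 3.4),  deviation x̄ - mu_0 = (6.2, 3.4) - (3, 7) = (3.2, -3.6).

Step 2 — sample covariance matrix, S[i,j] = (1/(n-1)) · Σ_k (x_{k,i} - mean_i) · (x_{k,j} - mean_j), divisor n-1 = 4:
  S[A,A] = ((-1.2)·(-1.2) + (-1.2)·(-1.2) + (2.8)·(2.8) + (2.8)·(2.8) + (-3.2)·(-3.2)) / 4 = 28.8/4 = 7.2
  S[A,B] = ((-1.2)·(4.6) + (-1.2)·(-1.4) + (2.8)·(1.6) + (2.8)·(-2.4) + (-3.2)·(-2.4)) / 4 = 1.6/4 = 0.4
  S[B,B] = ((4.6)·(4.6) + (-1.4)·(-1.4) + (1.6)·(1.6) + (-2.4)·(-2.4) + (-2.4)·(-2.4)) / 4 = 37.2/4 = 9.3
  S = [[7.2, 0.4],
 [0.4, 9.3]].

Step 3 — invert S. det(S) = 7.2·9.3 - (0.4)² = 66.8.
  S^{-1} = (1/det) · [[d, -b], [-b, a]] = [[0.1392, -0.006],
 [-0.006, 0.1078]].

Step 4 — quadratic form (x̄ - mu_0)^T · S^{-1} · (x̄ - mu_0):
  S^{-1} · (x̄ - mu_0) = (0.4671, -0.4072),
  (x̄ - mu_0)^T · [...] = (3.2)·(0.4671) + (-3.6)·(-0.4072) = 2.9605.

Step 5 — scale by n: T² = 5 · 2.9605 = 14.8024.

T² ≈ 14.8024


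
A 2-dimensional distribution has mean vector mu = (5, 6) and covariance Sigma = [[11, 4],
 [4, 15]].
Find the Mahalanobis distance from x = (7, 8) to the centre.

Step 1 — centre the observation: (x - mu) = (2, 2).

Step 2 — invert Sigma. det(Sigma) = 11·15 - (4)² = 149.
  Sigma^{-1} = (1/det) · [[d, -b], [-b, a]] = [[0.1007, -0.0268],
 [-0.0268, 0.0738]].

Step 3 — form the quadratic (x - mu)^T · Sigma^{-1} · (x - mu):
  Sigma^{-1} · (x - mu) = (0.1477, 0.094).
  (x - mu)^T · [Sigma^{-1} · (x - mu)] = (2)·(0.1477) + (2)·(0.094) = 0.4832.

Step 4 — take square root: d = √(0.4832) ≈ 0.6951.

d(x, mu) = √(0.4832) ≈ 0.6951


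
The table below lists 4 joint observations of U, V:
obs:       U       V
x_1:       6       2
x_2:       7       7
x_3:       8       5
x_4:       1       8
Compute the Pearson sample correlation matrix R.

Step 1 — column means:
  mean(U) = (6 + 7 + 8 + 1) / 4 = 22/4 = 5.5
  mean(V) = (2 + 7 + 5 + 8) / 4 = 22/4 = 5.5

Step 2 — sample variances and covariances s[i,j] = (1/(n-1)) · Σ_k (x_{k,i} - mean_i) · (x_{k,j} - mean_j), with n-1 = 3:
  s[U,U] = ((0.5)·(0.5) + (1.5)·(1.5) + (2.5)·(2.5) + (-4.5)·(-4.5)) / 3 = 29/3 = 9.6667
  s[U,V] = ((0.5)·(-3.5) + (1.5)·(1.5) + (2.5)·(-0.5) + (-4.5)·(2.5)) / 3 = -12/3 = -4
  s[V,V] = ((-3.5)·(-3.5) + (1.5)·(1.5) + (-0.5)·(-0.5) + (2.5)·(2.5)) / 3 = 21/3 = 7
  Sample standard deviations s_i = √(s[i,i]):
  s(U) = √(9.6667) = 3.1091
  s(V) = √(7) = 2.6458

Step 3 — r_{ij} = s_{ij} / (s_i · s_j):
  r[U,U] = 1 (diagonal).
  r[U,V] = -4 / (3.1091 · 2.6458) = -4 / 8.226 = -0.4863
  r[V,V] = 1 (diagonal).

R is symmetric with unit diagonal. Assembling:

R = [[1, -0.4863],
 [-0.4863, 1]]


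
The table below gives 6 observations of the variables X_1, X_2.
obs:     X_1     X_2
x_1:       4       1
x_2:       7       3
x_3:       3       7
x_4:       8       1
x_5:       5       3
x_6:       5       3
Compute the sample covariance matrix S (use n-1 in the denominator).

Step 1 — column means:
  mean(X_1) = (4 + 7 + 3 + 8 + 5 + 5) / 6 = 32/6 = 5.3333
  mean(X_2) = (1 + 3 + 7 + 1 + 3 + 3) / 6 = 18/6 = 3

Step 2 — sample covariance S[i,j] = (1/(n-1)) · Σ_k (x_{k,i} - mean_i) · (x_{k,j} - mean_j), with n-1 = 5.
  S[X_1,X_1] = ((-1.3333)·(-1.3333) + (1.6667)·(1.6667) + (-2.3333)·(-2.3333) + (2.6667)·(2.6667) + (-0.3333)·(-0.3333) + (-0.3333)·(-0.3333)) / 5 = 17.3333/5 = 3.4667
  S[X_1,X_2] = ((-1.3333)·(-2) + (1.6667)·(0) + (-2.3333)·(4) + (2.6667)·(-2) + (-0.3333)·(0) + (-0.3333)·(0)) / 5 = -12/5 = -2.4
  S[X_2,X_2] = ((-2)·(-2) + (0)·(0) + (4)·(4) + (-2)·(-2) + (0)·(0) + (0)·(0)) / 5 = 24/5 = 4.8

S is symmetric (S[j,i] = S[i,j]). Assembling:

S = [[3.4667, -2.4],
 [-2.4, 4.8]]


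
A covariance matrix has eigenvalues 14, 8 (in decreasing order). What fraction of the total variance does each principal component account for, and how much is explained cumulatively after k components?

Step 1 — total variance = trace(Sigma) = Σ λ_i = 14 + 8 = 22.

Step 2 — fraction explained by component i = λ_i / Σ λ:
  PC1: 14/22 = 0.6364
  PC2: 8/22 = 0.3636

Step 3 — cumulative fraction after k components = (λ_1 + ... + λ_k) / Σ λ:
  k = 1: 14/22 = 0.6364
  k = 2: (14 + 8)/22 = 22/22 = 1

Summary (fraction, with percent):

explained: PC1 0.6364 (63.64%), PC2 0.3636 (36.36%);  cumulative: 0.6364, 1


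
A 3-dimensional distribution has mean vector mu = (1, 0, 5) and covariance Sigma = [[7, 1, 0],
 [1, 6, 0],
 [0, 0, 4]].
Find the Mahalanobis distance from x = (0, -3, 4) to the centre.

Step 1 — centre the observation: (x - mu) = (-1, -3, -1).

Step 2 — invert Sigma (cofactor / det for 3×3, or solve directly):
  Sigma^{-1} = [[0.1463, -0.0244, 0],
 [-0.0244, 0.1707, 0],
 [0, 0, 0.25]].

Step 3 — form the quadratic (x - mu)^T · Sigma^{-1} · (x - mu):
  Sigma^{-1} · (x - mu) = (-0.0732, -0.4878, -0.25).
  (x - mu)^T · [Sigma^{-1} · (x - mu)] = (-1)·(-0.0732) + (-3)·(-0.4878) + (-1)·(-0.25) = 1.7866.

Step 4 — take square root: d = √(1.7866) ≈ 1.3366.

d(x, mu) = √(1.7866) ≈ 1.3366


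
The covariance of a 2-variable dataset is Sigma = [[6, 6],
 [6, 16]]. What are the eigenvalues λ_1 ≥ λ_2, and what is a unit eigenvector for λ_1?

Step 1 — characteristic polynomial of 2×2 Sigma:
  det(Sigma - λI) = λ² - trace · λ + det = 0.
  trace = 6 + 16 = 22, det = 6·16 - (6)² = 60.
Step 2 — discriminant:
  Δ = trace² - 4·det = 484 - 240 = 244.
Step 3 — eigenvalues:
  λ = (trace ± √Δ)/2 = (22 ± 15.6205)/2,
  λ_1 = 18.8102,  λ_2 = 3.1898.

Step 4 — unit eigenvector for λ_1: solve (Sigma - λ_1 I)v = 0. First row:
  (6 - 18.8102)·v_x + (6)·v_y = 0, i.e. (-12.8102)·v_x + (6)·v_y = 0,
  so v ∝ (b, λ_1 - a) = (6, 12.8102) = u.
  ||u|| = √((6)² + (12.8102)²) = √(200.1025) ≈ 14.1458,
  v_1 = u/||u|| ≈ (0.4242, 0.9056) (||v_1|| = 1).

λ_1 = 18.8102,  λ_2 = 3.1898;  v_1 ≈ (0.4242, 0.9056)


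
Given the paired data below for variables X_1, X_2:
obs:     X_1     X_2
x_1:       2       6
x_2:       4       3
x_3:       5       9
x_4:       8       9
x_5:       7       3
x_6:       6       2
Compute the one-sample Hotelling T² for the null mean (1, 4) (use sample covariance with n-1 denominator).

Step 1 — sample mean vector:
  mean(X_1) = (2 + 4 + 5 + 8 + 7 + 6) / 6 = 32/6 = 5.3333
  mean(X_2) = (6 + 3 + 9 + 9 + 3 + 2) / 6 = 32/6 = 5.3333
  x̄ = (5.3333, 5.3333),  deviation x̄ - mu_0 = (5.3333, 5.3333) - (1, 4) = (4.3333, 1.3333).

Step 2 — sample covariance matrix, S[i,j] = (1/(n-1)) · Σ_k (x_{k,i} - mean_i) · (x_{k,j} - mean_j), divisor n-1 = 5:
  S[X_1,X_1] = ((-3.3333)·(-3.3333) + (-1.3333)·(-1.3333) + (-0.3333)·(-0.3333) + (2.6667)·(2.6667) + (1.6667)·(1.6667) + (0.6667)·(0.6667)) / 5 = 23.3333/5 = 4.6667
  S[X_1,X_2] = ((-3.3333)·(0.6667) + (-1.3333)·(-2.3333) + (-0.3333)·(3.6667) + (2.6667)·(3.6667) + (1.6667)·(-2.3333) + (0.6667)·(-3.3333)) / 5 = 3.3333/5 = 0.6667
  S[X_2,X_2] = ((0.6667)·(0.6667) + (-2.3333)·(-2.3333) + (3.6667)·(3.6667) + (3.6667)·(3.6667) + (-2.3333)·(-2.3333) + (-3.3333)·(-3.3333)) / 5 = 49.3333/5 = 9.8667
  S = [[4.6667, 0.6667],
 [0.6667, 9.8667]].

Step 3 — invert S. det(S) = 4.6667·9.8667 - (0.6667)² = 45.6.
  S^{-1} = (1/det) · [[d, -b], [-b, a]] = [[0.2164, -0.0146],
 [-0.0146, 0.1023]].

Step 4 — quadratic form (x̄ - mu_0)^T · S^{-1} · (x̄ - mu_0):
  S^{-1} · (x̄ - mu_0) = (0.9181, 0.0731),
  (x̄ - mu_0)^T · [...] = (4.3333)·(0.9181) + (1.3333)·(0.0731) = 4.076.

Step 5 — scale by n: T² = 6 · 4.076 = 24.4561.

T² ≈ 24.4561


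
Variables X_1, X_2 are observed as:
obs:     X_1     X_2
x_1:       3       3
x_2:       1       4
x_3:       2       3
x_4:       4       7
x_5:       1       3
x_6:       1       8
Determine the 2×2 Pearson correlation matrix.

Step 1 — column means:
  mean(X_1) = (3 + 1 + 2 + 4 + 1 + 1) / 6 = 12/6 = 2
  mean(X_2) = (3 + 4 + 3 + 7 + 3 + 8) / 6 = 28/6 = 4.6667

Step 2 — sample variances and covariances s[i,j] = (1/(n-1)) · Σ_k (x_{k,i} - mean_i) · (x_{k,j} - mean_j), with n-1 = 5:
  s[X_1,X_1] = ((1)·(1) + (-1)·(-1) + (0)·(0) + (2)·(2) + (-1)·(-1) + (-1)·(-1)) / 5 = 8/5 = 1.6
  s[X_1,X_2] = ((1)·(-1.6667) + (-1)·(-0.6667) + (0)·(-1.6667) + (2)·(2.3333) + (-1)·(-1.6667) + (-1)·(3.3333)) / 5 = 2/5 = 0.4
  s[X_2,X_2] = ((-1.6667)·(-1.6667) + (-0.6667)·(-0.6667) + (-1.6667)·(-1.6667) + (2.3333)·(2.3333) + (-1.6667)·(-1.6667) + (3.3333)·(3.3333)) / 5 = 25.3333/5 = 5.0667
  Sample standard deviations s_i = √(s[i,i]):
  s(X_1) = √(1.6) = 1.2649
  s(X_2) = √(5.0667) = 2.2509

Step 3 — r_{ij} = s_{ij} / (s_i · s_j):
  r[X_1,X_1] = 1 (diagonal).
  r[X_1,X_2] = 0.4 / (1.2649 · 2.2509) = 0.4 / 2.8472 = 0.1405
  r[X_2,X_2] = 1 (diagonal).

R is symmetric with unit diagonal. Assembling:

R = [[1, 0.1405],
 [0.1405, 1]]


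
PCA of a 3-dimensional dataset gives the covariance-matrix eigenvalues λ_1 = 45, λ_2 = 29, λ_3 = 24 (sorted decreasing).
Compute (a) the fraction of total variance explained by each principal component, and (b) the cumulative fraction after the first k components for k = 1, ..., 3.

Step 1 — total variance = trace(Sigma) = Σ λ_i = 45 + 29 + 24 = 98.

Step 2 — fraction explained by component i = λ_i / Σ λ:
  PC1: 45/98 = 0.4592
  PC2: 29/98 = 0.2959
  PC3: 24/98 = 0.2449

Step 3 — cumulative fraction after k components = (λ_1 + ... + λ_k) / Σ λ:
  k = 1: 45/98 = 0.4592
  k = 2: (45 + 29)/98 = 74/98 = 0.7551
  k = 3: (45 + 29 + 24)/98 = 98/98 = 1

Summary (fraction, with percent):

explained: PC1 0.4592 (45.92%), PC2 0.2959 (29.59%), PC3 0.2449 (24.49%);  cumulative: 0.4592, 0.7551, 1


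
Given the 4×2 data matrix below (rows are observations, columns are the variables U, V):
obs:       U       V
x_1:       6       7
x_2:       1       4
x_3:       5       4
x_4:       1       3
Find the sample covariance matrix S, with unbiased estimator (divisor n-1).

Step 1 — column means:
  mean(U) = (6 + 1 + 5 + 1) / 4 = 13/4 = 3.25
  mean(V) = (7 + 4 + 4 + 3) / 4 = 18/4 = 4.5

Step 2 — sample covariance S[i,j] = (1/(n-1)) · Σ_k (x_{k,i} - mean_i) · (x_{k,j} - mean_j), with n-1 = 3.
  S[U,U] = ((2.75)·(2.75) + (-2.25)·(-2.25) + (1.75)·(1.75) + (-2.25)·(-2.25)) / 3 = 20.75/3 = 6.9167
  S[U,V] = ((2.75)·(2.5) + (-2.25)·(-0.5) + (1.75)·(-0.5) + (-2.25)·(-1.5)) / 3 = 10.5/3 = 3.5
  S[V,V] = ((2.5)·(2.5) + (-0.5)·(-0.5) + (-0.5)·(-0.5) + (-1.5)·(-1.5)) / 3 = 9/3 = 3

S is symmetric (S[j,i] = S[i,j]). Assembling:

S = [[6.9167, 3.5],
 [3.5, 3]]


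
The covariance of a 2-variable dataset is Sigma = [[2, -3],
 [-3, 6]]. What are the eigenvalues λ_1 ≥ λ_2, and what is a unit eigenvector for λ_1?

Step 1 — characteristic polynomial of 2×2 Sigma:
  det(Sigma - λI) = λ² - trace · λ + det = 0.
  trace = 2 + 6 = 8, det = 2·6 - (-3)² = 3.
Step 2 — discriminant:
  Δ = trace² - 4·det = 64 - 12 = 52.
Step 3 — eigenvalues:
  λ = (trace ± √Δ)/2 = (8 ± 7.2111)/2,
  λ_1 = 7.6056,  λ_2 = 0.3944.

Step 4 — unit eigenvector for λ_1: solve (Sigma - λ_1 I)v = 0. First row:
  (2 - 7.6056)·v_x + (-3)·v_y = 0, i.e. (-5.6056)·v_x + (-3)·v_y = 0,
  so v ∝ (b, λ_1 - a) = (-3, 5.6056); multiply by -1 so the first entry is positive: u = (3, -5.6056).
  ||u|| = √((3)² + (-5.6056)²) = √(40.4222) ≈ 6.3578,
  v_1 = u/||u|| ≈ (0.4719, -0.8817) (||v_1|| = 1).

λ_1 = 7.6056,  λ_2 = 0.3944;  v_1 ≈ (0.4719, -0.8817)


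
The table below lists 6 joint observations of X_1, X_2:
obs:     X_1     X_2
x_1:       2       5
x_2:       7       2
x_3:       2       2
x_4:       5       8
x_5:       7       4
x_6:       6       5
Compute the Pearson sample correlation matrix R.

Step 1 — column means:
  mean(X_1) = (2 + 7 + 2 + 5 + 7 + 6) / 6 = 29/6 = 4.8333
  mean(X_2) = (5 + 2 + 2 + 8 + 4 + 5) / 6 = 26/6 = 4.3333

Step 2 — sample variances and covariances s[i,j] = (1/(n-1)) · Σ_k (x_{k,i} - mean_i) · (x_{k,j} - mean_j), with n-1 = 5:
  s[X_1,X_1] = ((-2.8333)·(-2.8333) + (2.1667)·(2.1667) + (-2.8333)·(-2.8333) + (0.1667)·(0.1667) + (2.1667)·(2.1667) + (1.1667)·(1.1667)) / 5 = 26.8333/5 = 5.3667
  s[X_1,X_2] = ((-2.8333)·(0.6667) + (2.1667)·(-2.3333) + (-2.8333)·(-2.3333) + (0.1667)·(3.6667) + (2.1667)·(-0.3333) + (1.1667)·(0.6667)) / 5 = 0.3333/5 = 0.0667
  s[X_2,X_2] = ((0.6667)·(0.6667) + (-2.3333)·(-2.3333) + (-2.3333)·(-2.3333) + (3.6667)·(3.6667) + (-0.3333)·(-0.3333) + (0.6667)·(0.6667)) / 5 = 25.3333/5 = 5.0667
  Sample standard deviations s_i = √(s[i,i]):
  s(X_1) = √(5.3667) = 2.3166
  s(X_2) = √(5.0667) = 2.2509

Step 3 — r_{ij} = s_{ij} / (s_i · s_j):
  r[X_1,X_1] = 1 (diagonal).
  r[X_1,X_2] = 0.0667 / (2.3166 · 2.2509) = 0.0667 / 5.2145 = 0.0128
  r[X_2,X_2] = 1 (diagonal).

R is symmetric with unit diagonal. Assembling:

R = [[1, 0.0128],
 [0.0128, 1]]


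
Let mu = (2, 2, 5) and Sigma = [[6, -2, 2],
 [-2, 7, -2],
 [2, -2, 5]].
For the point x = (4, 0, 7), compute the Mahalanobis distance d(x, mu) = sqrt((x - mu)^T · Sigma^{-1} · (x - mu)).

Step 1 — centre the observation: (x - mu) = (2, -2, 2).

Step 2 — invert Sigma (cofactor / det for 3×3, or solve directly):
  Sigma^{-1} = [[0.2013, 0.039, -0.0649],
 [0.039, 0.1688, 0.0519],
 [-0.0649, 0.0519, 0.2468]].

Step 3 — form the quadratic (x - mu)^T · Sigma^{-1} · (x - mu):
  Sigma^{-1} · (x - mu) = (0.1948, -0.1558, 0.2597).
  (x - mu)^T · [Sigma^{-1} · (x - mu)] = (2)·(0.1948) + (-2)·(-0.1558) + (2)·(0.2597) = 1.2208.

Step 4 — take square root: d = √(1.2208) ≈ 1.1049.

d(x, mu) = √(1.2208) ≈ 1.1049


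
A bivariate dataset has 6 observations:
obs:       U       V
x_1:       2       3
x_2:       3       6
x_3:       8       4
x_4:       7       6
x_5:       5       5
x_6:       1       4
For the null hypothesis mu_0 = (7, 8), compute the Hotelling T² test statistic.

Step 1 — sample mean vector:
  mean(U) = (2 + 3 + 8 + 7 + 5 + 1) / 6 = 26/6 = 4.3333
  mean(V) = (3 + 6 + 4 + 6 + 5 + 4) / 6 = 28/6 = 4.6667
  x̄ = (4.3333, 4.6667),  deviation x̄ - mu_0 = (4.3333, 4.6667) - (7, 8) = (-2.6667, -3.3333).

Step 2 — sample covariance matrix, S[i,j] = (1/(n-1)) · Σ_k (x_{k,i} - mean_i) · (x_{k,j} - mean_j), divisor n-1 = 5:
  S[U,U] = ((-2.3333)·(-2.3333) + (-1.3333)·(-1.3333) + (3.6667)·(3.6667) + (2.6667)·(2.6667) + (0.6667)·(0.6667) + (-3.3333)·(-3.3333)) / 5 = 39.3333/5 = 7.8667
  S[U,V] = ((-2.3333)·(-1.6667) + (-1.3333)·(1.3333) + (3.6667)·(-0.6667) + (2.6667)·(1.3333) + (0.6667)·(0.3333) + (-3.3333)·(-0.6667)) / 5 = 5.6667/5 = 1.1333
  S[V,V] = ((-1.6667)·(-1.6667) + (1.3333)·(1.3333) + (-0.6667)·(-0.6667) + (1.3333)·(1.3333) + (0.3333)·(0.3333) + (-0.6667)·(-0.6667)) / 5 = 7.3333/5 = 1.4667
  S = [[7.8667, 1.1333],
 [1.1333, 1.4667]].

Step 3 — invert S. det(S) = 7.8667·1.4667 - (1.1333)² = 10.2533.
  S^{-1} = (1/det) · [[d, -b], [-b, a]] = [[0.143, -0.1105],
 [-0.1105, 0.7672]].

Step 4 — quadratic form (x̄ - mu_0)^T · S^{-1} · (x̄ - mu_0):
  S^{-1} · (x̄ - mu_0) = (-0.013, -2.2627),
  (x̄ - mu_0)^T · [...] = (-2.6667)·(-0.013) + (-3.3333)·(-2.2627) = 7.5769.

Step 5 — scale by n: T² = 6 · 7.5769 = 45.4616.

T² ≈ 45.4616


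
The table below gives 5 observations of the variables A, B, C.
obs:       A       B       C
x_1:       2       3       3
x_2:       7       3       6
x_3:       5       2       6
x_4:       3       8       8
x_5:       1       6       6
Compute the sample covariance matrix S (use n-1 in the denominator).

Step 1 — column means:
  mean(A) = (2 + 7 + 5 + 3 + 1) / 5 = 18/5 = 3.6
  mean(B) = (3 + 3 + 2 + 8 + 6) / 5 = 22/5 = 4.4
  mean(C) = (3 + 6 + 6 + 8 + 6) / 5 = 29/5 = 5.8

Step 2 — sample covariance S[i,j] = (1/(n-1)) · Σ_k (x_{k,i} - mean_i) · (x_{k,j} - mean_j), with n-1 = 4.
  S[A,A] = ((-1.6)·(-1.6) + (3.4)·(3.4) + (1.4)·(1.4) + (-0.6)·(-0.6) + (-2.6)·(-2.6)) / 4 = 23.2/4 = 5.8
  S[A,B] = ((-1.6)·(-1.4) + (3.4)·(-1.4) + (1.4)·(-2.4) + (-0.6)·(3.6) + (-2.6)·(1.6)) / 4 = -12.2/4 = -3.05
  S[A,C] = ((-1.6)·(-2.8) + (3.4)·(0.2) + (1.4)·(0.2) + (-0.6)·(2.2) + (-2.6)·(0.2)) / 4 = 3.6/4 = 0.9
  S[B,B] = ((-1.4)·(-1.4) + (-1.4)·(-1.4) + (-2.4)·(-2.4) + (3.6)·(3.6) + (1.6)·(1.6)) / 4 = 25.2/4 = 6.3
  S[B,C] = ((-1.4)·(-2.8) + (-1.4)·(0.2) + (-2.4)·(0.2) + (3.6)·(2.2) + (1.6)·(0.2)) / 4 = 11.4/4 = 2.85
  S[C,C] = ((-2.8)·(-2.8) + (0.2)·(0.2) + (0.2)·(0.2) + (2.2)·(2.2) + (0.2)·(0.2)) / 4 = 12.8/4 = 3.2

S is symmetric (S[j,i] = S[i,j]). Assembling:

S = [[5.8, -3.05, 0.9],
 [-3.05, 6.3, 2.85],
 [0.9, 2.85, 3.2]]


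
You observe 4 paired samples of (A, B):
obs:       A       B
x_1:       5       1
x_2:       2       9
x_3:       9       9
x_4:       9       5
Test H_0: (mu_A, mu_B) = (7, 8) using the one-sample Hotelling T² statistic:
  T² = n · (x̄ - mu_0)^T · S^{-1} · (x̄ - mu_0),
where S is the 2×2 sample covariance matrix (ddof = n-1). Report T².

Step 1 — sample mean vector:
  mean(A) = (5 + 2 + 9 + 9) / 4 = 25/4 = 6.25
  mean(B) = (1 + 9 + 9 + 5) / 4 = 24/4 = 6
  x̄ = (6.25, 6),  deviation x̄ - mu_0 = (6.25, 6) - (7, 8) = (-0.75, -2).

Step 2 — sample covariance matrix, S[i,j] = (1/(n-1)) · Σ_k (x_{k,i} - mean_i) · (x_{k,j} - mean_j), divisor n-1 = 3:
  S[A,A] = ((-1.25)·(-1.25) + (-4.25)·(-4.25) + (2.75)·(2.75) + (2.75)·(2.75)) / 3 = 34.75/3 = 11.5833
  S[A,B] = ((-1.25)·(-5) + (-4.25)·(3) + (2.75)·(3) + (2.75)·(-1)) / 3 = -1/3 = -0.3333
  S[B,B] = ((-5)·(-5) + (3)·(3) + (3)·(3) + (-1)·(-1)) / 3 = 44/3 = 14.6667
  S = [[11.5833, -0.3333],
 [-0.3333, 14.6667]].

Step 3 — invert S. det(S) = 11.5833·14.6667 - (-0.3333)² = 169.7778.
  S^{-1} = (1/det) · [[d, -b], [-b, a]] = [[0.0864, 0.002],
 [0.002, 0.0682]].

Step 4 — quadratic form (x̄ - mu_0)^T · S^{-1} · (x̄ - mu_0):
  S^{-1} · (x̄ - mu_0) = (-0.0687, -0.1379),
  (x̄ - mu_0)^T · [...] = (-0.75)·(-0.0687) + (-2)·(-0.1379) = 0.3274.

Step 5 — scale by n: T² = 4 · 0.3274 = 1.3096.

T² ≈ 1.3096


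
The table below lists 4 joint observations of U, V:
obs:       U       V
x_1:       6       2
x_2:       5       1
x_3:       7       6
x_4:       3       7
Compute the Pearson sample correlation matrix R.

Step 1 — column means:
  mean(U) = (6 + 5 + 7 + 3) / 4 = 21/4 = 5.25
  mean(V) = (2 + 1 + 6 + 7) / 4 = 16/4 = 4

Step 2 — sample variances and covariances s[i,j] = (1/(n-1)) · Σ_k (x_{k,i} - mean_i) · (x_{k,j} - mean_j), with n-1 = 3:
  s[U,U] = ((0.75)·(0.75) + (-0.25)·(-0.25) + (1.75)·(1.75) + (-2.25)·(-2.25)) / 3 = 8.75/3 = 2.9167
  s[U,V] = ((0.75)·(-2) + (-0.25)·(-3) + (1.75)·(2) + (-2.25)·(3)) / 3 = -4/3 = -1.3333
  s[V,V] = ((-2)·(-2) + (-3)·(-3) + (2)·(2) + (3)·(3)) / 3 = 26/3 = 8.6667
  Sample standard deviations s_i = √(s[i,i]):
  s(U) = √(2.9167) = 1.7078
  s(V) = √(8.6667) = 2.9439

Step 3 — r_{ij} = s_{ij} / (s_i · s_j):
  r[U,U] = 1 (diagonal).
  r[U,V] = -1.3333 / (1.7078 · 2.9439) = -1.3333 / 5.0277 = -0.2652
  r[V,V] = 1 (diagonal).

R is symmetric with unit diagonal. Assembling:

R = [[1, -0.2652],
 [-0.2652, 1]]


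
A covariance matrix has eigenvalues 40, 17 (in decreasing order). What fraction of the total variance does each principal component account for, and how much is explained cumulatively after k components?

Step 1 — total variance = trace(Sigma) = Σ λ_i = 40 + 17 = 57.

Step 2 — fraction explained by component i = λ_i / Σ λ:
  PC1: 40/57 = 0.7018
  PC2: 17/57 = 0.2982

Step 3 — cumulative fraction after k components = (λ_1 + ... + λ_k) / Σ λ:
  k = 1: 40/57 = 0.7018
  k = 2: (40 + 17)/57 = 57/57 = 1

Summary (fraction, with percent):

explained: PC1 0.7018 (70.18%), PC2 0.2982 (29.82%);  cumulative: 0.7018, 1


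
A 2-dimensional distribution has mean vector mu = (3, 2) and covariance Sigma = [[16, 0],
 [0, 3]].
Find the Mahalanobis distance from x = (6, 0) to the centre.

Step 1 — centre the observation: (x - mu) = (3, -2).

Step 2 — invert Sigma. det(Sigma) = 16·3 - (0)² = 48.
  Sigma^{-1} = (1/det) · [[d, -b], [-b, a]] = [[0.0625, 0],
 [0, 0.3333]].

Step 3 — form the quadratic (x - mu)^T · Sigma^{-1} · (x - mu):
  Sigma^{-1} · (x - mu) = (0.1875, -0.6667).
  (x - mu)^T · [Sigma^{-1} · (x - mu)] = (3)·(0.1875) + (-2)·(-0.6667) = 1.8958.

Step 4 — take square root: d = √(1.8958) ≈ 1.3769.

d(x, mu) = √(1.8958) ≈ 1.3769


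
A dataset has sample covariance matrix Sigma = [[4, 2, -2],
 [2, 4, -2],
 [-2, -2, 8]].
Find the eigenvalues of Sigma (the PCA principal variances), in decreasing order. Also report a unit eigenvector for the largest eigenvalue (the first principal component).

Step 1 — characteristic polynomial p(λ) = det(λI - Sigma) = λ³ - tr·λ² + c_1·λ - det, where tr = trace, c_1 = sum of the principal 2×2 minors, det = det(Sigma):
  tr = 4 + 4 + 8 = 16,
  c_1 = (4·4 - (2)²) + (4·8 - (-2)²) + (4·8 - (-2)²) = 12 + 28 + 28 = 68,
  det = 4·(4·8 - (-2)²) - (2)·((2)·8 - (-2)·(-2)) + (-2)·((2)·(-2) - 4·(-2)) = 4·(28) - (2)·(12) + (-2)·(4) = 80.
  So p(λ) = λ³ - 16λ² + 68λ - 80.
Step 2 — look for an integer root (rational root theorem: any rational root is an integer divisor of 80). Testing λ = 2:
  p(2) = 8 - 64 + 136 - 80 = 0  ✓
  Dividing out (λ - 2): p(λ) = (λ - 2)(λ² - 14λ + 40).
Step 3 — remaining eigenvalues from the quadratic λ² - 14λ + 40 = 0:
  Δ = 14² - 4·40 = 196 - 160 = 36,  λ = (14 ± √36)/2 = (14 ± 6)/2 = 10 or 4.
  Sorted: λ_1 = 10,  λ_2 = 4,  λ_3 = 2  (check: sum = 16 = tr ✓).

Step 4 — unit eigenvector for λ_1 = 10: v spans the null space of (Sigma - λ_1 I), whose rows are
  r_1 = (-6, 2, -2),  r_2 = (2, -6, -2),  r_3 = (-2, -2, -2).
  v is orthogonal to every row, so take v ∝ r_1 × r_2 = ((2)·(-2) - (-2)·(-6), (-2)·(2) - (-6)·(-2), (-6)·(-6) - (2)·(2)) = (-16, -16, 32).
  Rescale (divide by 16; multiply by -1 so the first nonzero entry is positive): u = (1, 1, -2).
  ||u|| = √((1)² + (1)² + (-2)²) = √(6) ≈ 2.4495,  v_1 = u/||u|| ≈ (0.4082, 0.4082, -0.8165) (||v_1|| = 1).

λ_1 = 10,  λ_2 = 4,  λ_3 = 2;  v_1 ≈ (0.4082, 0.4082, -0.8165)


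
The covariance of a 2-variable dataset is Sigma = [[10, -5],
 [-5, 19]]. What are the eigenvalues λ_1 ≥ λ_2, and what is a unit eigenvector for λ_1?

Step 1 — characteristic polynomial of 2×2 Sigma:
  det(Sigma - λI) = λ² - trace · λ + det = 0.
  trace = 10 + 19 = 29, det = 10·19 - (-5)² = 165.
Step 2 — discriminant:
  Δ = trace² - 4·det = 841 - 660 = 181.
Step 3 — eigenvalues:
  λ = (trace ± √Δ)/2 = (29 ± 13.4536)/2,
  λ_1 = 21.2268,  λ_2 = 7.7732.

Step 4 — unit eigenvector for λ_1: solve (Sigma - λ_1 I)v = 0. First row:
  (10 - 21.2268)·v_x + (-5)·v_y = 0, i.e. (-11.2268)·v_x + (-5)·v_y = 0,
  so v ∝ (b, λ_1 - a) = (-5, 11.2268); multiply by -1 so the first entry is positive: u = (5, -11.2268).
  ||u|| = √((5)² + (-11.2268)²) = √(151.0413) ≈ 12.2899,
  v_1 = u/||u|| ≈ (0.4068, -0.9135) (||v_1|| = 1).

λ_1 = 21.2268,  λ_2 = 7.7732;  v_1 ≈ (0.4068, -0.9135)


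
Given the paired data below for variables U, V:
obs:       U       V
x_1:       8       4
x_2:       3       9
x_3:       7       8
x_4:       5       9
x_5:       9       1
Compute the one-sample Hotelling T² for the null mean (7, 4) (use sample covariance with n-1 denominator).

Step 1 — sample mean vector:
  mean(U) = (8 + 3 + 7 + 5 + 9) / 5 = 32/5 = 6.4
  mean(V) = (4 + 9 + 8 + 9 + 1) / 5 = 31/5 = 6.2
  x̄ = (6.4, 6.2),  deviation x̄ - mu_0 = (6.4, 6.2) - (7, 4) = (-0.6, 2.2).

Step 2 — sample covariance matrix, S[i,j] = (1/(n-1)) · Σ_k (x_{k,i} - mean_i) · (x_{k,j} - mean_j), divisor n-1 = 4:
  S[U,U] = ((1.6)·(1.6) + (-3.4)·(-3.4) + (0.6)·(0.6) + (-1.4)·(-1.4) + (2.6)·(2.6)) / 4 = 23.2/4 = 5.8
  S[U,V] = ((1.6)·(-2.2) + (-3.4)·(2.8) + (0.6)·(1.8) + (-1.4)·(2.8) + (2.6)·(-5.2)) / 4 = -29.4/4 = -7.35
  S[V,V] = ((-2.2)·(-2.2) + (2.8)·(2.8) + (1.8)·(1.8) + (2.8)·(2.8) + (-5.2)·(-5.2)) / 4 = 50.8/4 = 12.7
  S = [[5.8, -7.35],
 [-7.35, 12.7]].

Step 3 — invert S. det(S) = 5.8·12.7 - (-7.35)² = 19.6375.
  S^{-1} = (1/det) · [[d, -b], [-b, a]] = [[0.6467, 0.3743],
 [0.3743, 0.2954]].

Step 4 — quadratic form (x̄ - mu_0)^T · S^{-1} · (x̄ - mu_0):
  S^{-1} · (x̄ - mu_0) = (0.4354, 0.4252),
  (x̄ - mu_0)^T · [...] = (-0.6)·(0.4354) + (2.2)·(0.4252) = 0.6742.

Step 5 — scale by n: T² = 5 · 0.6742 = 3.3711.

T² ≈ 3.3711


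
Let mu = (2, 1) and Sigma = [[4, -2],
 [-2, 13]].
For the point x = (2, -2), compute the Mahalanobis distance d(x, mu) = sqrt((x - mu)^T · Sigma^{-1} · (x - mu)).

Step 1 — centre the observation: (x - mu) = (0, -3).

Step 2 — invert Sigma. det(Sigma) = 4·13 - (-2)² = 48.
  Sigma^{-1} = (1/det) · [[d, -b], [-b, a]] = [[0.2708, 0.0417],
 [0.0417, 0.0833]].

Step 3 — form the quadratic (x - mu)^T · Sigma^{-1} · (x - mu):
  Sigma^{-1} · (x - mu) = (-0.125, -0.25).
  (x - mu)^T · [Sigma^{-1} · (x - mu)] = (0)·(-0.125) + (-3)·(-0.25) = 0.75.

Step 4 — take square root: d = √(0.75) ≈ 0.866.

d(x, mu) = √(0.75) ≈ 0.866


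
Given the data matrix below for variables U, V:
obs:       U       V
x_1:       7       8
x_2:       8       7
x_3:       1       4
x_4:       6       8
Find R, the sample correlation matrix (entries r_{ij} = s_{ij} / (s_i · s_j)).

Step 1 — column means:
  mean(U) = (7 + 8 + 1 + 6) / 4 = 22/4 = 5.5
  mean(V) = (8 + 7 + 4 + 8) / 4 = 27/4 = 6.75

Step 2 — sample variances and covariances s[i,j] = (1/(n-1)) · Σ_k (x_{k,i} - mean_i) · (x_{k,j} - mean_j), with n-1 = 3:
  s[U,U] = ((1.5)·(1.5) + (2.5)·(2.5) + (-4.5)·(-4.5) + (0.5)·(0.5)) / 3 = 29/3 = 9.6667
  s[U,V] = ((1.5)·(1.25) + (2.5)·(0.25) + (-4.5)·(-2.75) + (0.5)·(1.25)) / 3 = 15.5/3 = 5.1667
  s[V,V] = ((1.25)·(1.25) + (0.25)·(0.25) + (-2.75)·(-2.75) + (1.25)·(1.25)) / 3 = 10.75/3 = 3.5833
  Sample standard deviations s_i = √(s[i,i]):
  s(U) = √(9.6667) = 3.1091
  s(V) = √(3.5833) = 1.893

Step 3 — r_{ij} = s_{ij} / (s_i · s_j):
  r[U,U] = 1 (diagonal).
  r[U,V] = 5.1667 / (3.1091 · 1.893) = 5.1667 / 5.8855 = 0.8779
  r[V,V] = 1 (diagonal).

R is symmetric with unit diagonal. Assembling:

R = [[1, 0.8779],
 [0.8779, 1]]


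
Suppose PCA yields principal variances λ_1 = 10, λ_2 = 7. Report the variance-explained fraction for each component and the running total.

Step 1 — total variance = trace(Sigma) = Σ λ_i = 10 + 7 = 17.

Step 2 — fraction explained by component i = λ_i / Σ λ:
  PC1: 10/17 = 0.5882
  PC2: 7/17 = 0.4118

Step 3 — cumulative fraction after k components = (λ_1 + ... + λ_k) / Σ λ:
  k = 1: 10/17 = 0.5882
  k = 2: (10 + 7)/17 = 17/17 = 1

Summary (fraction, with percent):

explained: PC1 0.5882 (58.82%), PC2 0.4118 (41.18%);  cumulative: 0.5882, 1


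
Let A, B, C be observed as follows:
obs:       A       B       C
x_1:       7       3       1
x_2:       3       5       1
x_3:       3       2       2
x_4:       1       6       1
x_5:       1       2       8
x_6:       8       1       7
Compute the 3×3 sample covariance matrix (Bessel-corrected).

Step 1 — column means:
  mean(A) = (7 + 3 + 3 + 1 + 1 + 8) / 6 = 23/6 = 3.8333
  mean(B) = (3 + 5 + 2 + 6 + 2 + 1) / 6 = 19/6 = 3.1667
  mean(C) = (1 + 1 + 2 + 1 + 8 + 7) / 6 = 20/6 = 3.3333

Step 2 — sample covariance S[i,j] = (1/(n-1)) · Σ_k (x_{k,i} - mean_i) · (x_{k,j} - mean_j), with n-1 = 5.
  S[A,A] = ((3.1667)·(3.1667) + (-0.8333)·(-0.8333) + (-0.8333)·(-0.8333) + (-2.8333)·(-2.8333) + (-2.8333)·(-2.8333) + (4.1667)·(4.1667)) / 5 = 44.8333/5 = 8.9667
  S[A,B] = ((3.1667)·(-0.1667) + (-0.8333)·(1.8333) + (-0.8333)·(-1.1667) + (-2.8333)·(2.8333) + (-2.8333)·(-1.1667) + (4.1667)·(-2.1667)) / 5 = -14.8333/5 = -2.9667
  S[A,C] = ((3.1667)·(-2.3333) + (-0.8333)·(-2.3333) + (-0.8333)·(-1.3333) + (-2.8333)·(-2.3333) + (-2.8333)·(4.6667) + (4.1667)·(3.6667)) / 5 = 4.3333/5 = 0.8667
  S[B,B] = ((-0.1667)·(-0.1667) + (1.8333)·(1.8333) + (-1.1667)·(-1.1667) + (2.8333)·(2.8333) + (-1.1667)·(-1.1667) + (-2.1667)·(-2.1667)) / 5 = 18.8333/5 = 3.7667
  S[B,C] = ((-0.1667)·(-2.3333) + (1.8333)·(-2.3333) + (-1.1667)·(-1.3333) + (2.8333)·(-2.3333) + (-1.1667)·(4.6667) + (-2.1667)·(3.6667)) / 5 = -22.3333/5 = -4.4667
  S[C,C] = ((-2.3333)·(-2.3333) + (-2.3333)·(-2.3333) + (-1.3333)·(-1.3333) + (-2.3333)·(-2.3333) + (4.6667)·(4.6667) + (3.6667)·(3.6667)) / 5 = 53.3333/5 = 10.6667

S is symmetric (S[j,i] = S[i,j]). Assembling:

S = [[8.9667, -2.9667, 0.8667],
 [-2.9667, 3.7667, -4.4667],
 [0.8667, -4.4667, 10.6667]]


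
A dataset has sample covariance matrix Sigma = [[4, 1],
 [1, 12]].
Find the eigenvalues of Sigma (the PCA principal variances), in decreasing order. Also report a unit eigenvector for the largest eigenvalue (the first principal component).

Step 1 — characteristic polynomial of 2×2 Sigma:
  det(Sigma - λI) = λ² - trace · λ + det = 0.
  trace = 4 + 12 = 16, det = 4·12 - (1)² = 47.
Step 2 — discriminant:
  Δ = trace² - 4·det = 256 - 188 = 68.
Step 3 — eigenvalues:
  λ = (trace ± √Δ)/2 = (16 ± 8.2462)/2,
  λ_1 = 12.1231,  λ_2 = 3.8769.

Step 4 — unit eigenvector for λ_1: solve (Sigma - λ_1 I)v = 0. First row:
  (4 - 12.1231)·v_x + (1)·v_y = 0, i.e. (-8.1231)·v_x + (1)·v_y = 0,
  so v ∝ (b, λ_1 - a) = (1, 8.1231) = u.
  ||u|| = √((1)² + (8.1231)²) = √(66.9848) ≈ 8.1844,
  v_1 = u/||u|| ≈ (0.1222, 0.9925) (||v_1|| = 1).

λ_1 = 12.1231,  λ_2 = 3.8769;  v_1 ≈ (0.1222, 0.9925)


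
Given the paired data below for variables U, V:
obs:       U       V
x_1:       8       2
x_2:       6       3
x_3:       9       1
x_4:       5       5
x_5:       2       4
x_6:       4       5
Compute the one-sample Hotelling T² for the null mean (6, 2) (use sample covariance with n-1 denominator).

Step 1 — sample mean vector:
  mean(U) = (8 + 6 + 9 + 5 + 2 + 4) / 6 = 34/6 = 5.6667
  mean(V) = (2 + 3 + 1 + 5 + 4 + 5) / 6 = 20/6 = 3.3333
  x̄ = (5.6667, 3.3333),  deviation x̄ - mu_0 = (5.6667, 3.3333) - (6, 2) = (-0.3333, 1.3333).

Step 2 — sample covariance matrix, S[i,j] = (1/(n-1)) · Σ_k (x_{k,i} - mean_i) · (x_{k,j} - mean_j), divisor n-1 = 5:
  S[U,U] = ((2.3333)·(2.3333) + (0.3333)·(0.3333) + (3.3333)·(3.3333) + (-0.6667)·(-0.6667) + (-3.6667)·(-3.6667) + (-1.6667)·(-1.6667)) / 5 = 33.3333/5 = 6.6667
  S[U,V] = ((2.3333)·(-1.3333) + (0.3333)·(-0.3333) + (3.3333)·(-2.3333) + (-0.6667)·(1.6667) + (-3.6667)·(0.6667) + (-1.6667)·(1.6667)) / 5 = -17.3333/5 = -3.4667
  S[V,V] = ((-1.3333)·(-1.3333) + (-0.3333)·(-0.3333) + (-2.3333)·(-2.3333) + (1.6667)·(1.6667) + (0.6667)·(0.6667) + (1.6667)·(1.6667)) / 5 = 13.3333/5 = 2.6667
  S = [[6.6667, -3.4667],
 [-3.4667, 2.6667]].

Step 3 — invert S. det(S) = 6.6667·2.6667 - (-3.4667)² = 5.76.
  S^{-1} = (1/det) · [[d, -b], [-b, a]] = [[0.463, 0.6019],
 [0.6019, 1.1574]].

Step 4 — quadratic form (x̄ - mu_0)^T · S^{-1} · (x̄ - mu_0):
  S^{-1} · (x̄ - mu_0) = (0.6481, 1.3426),
  (x̄ - mu_0)^T · [...] = (-0.3333)·(0.6481) + (1.3333)·(1.3426) = 1.5741.

Step 5 — scale by n: T² = 6 · 1.5741 = 9.4444.

T² ≈ 9.4444
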